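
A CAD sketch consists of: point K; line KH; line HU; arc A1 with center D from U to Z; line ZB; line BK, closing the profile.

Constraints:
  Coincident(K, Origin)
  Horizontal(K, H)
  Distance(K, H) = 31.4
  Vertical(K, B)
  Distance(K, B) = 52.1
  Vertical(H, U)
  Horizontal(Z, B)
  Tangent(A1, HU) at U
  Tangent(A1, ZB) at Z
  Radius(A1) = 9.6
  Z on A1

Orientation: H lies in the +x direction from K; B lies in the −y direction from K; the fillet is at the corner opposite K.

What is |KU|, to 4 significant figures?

52.84

K is at the origin; K and H share the same y with |KH| = 31.4 and H on the +x side, so H = (31.40, 0.000). K and B share the same x with |KB| = 52.1 and B on the −y side, so B = (0.000, -52.10). The virtual corner opposite K is at (31.40, -52.10). Tangency of A1 to HU means the radius DU is perpendicular to HU and A1 meets ZB tangentially, so DZ is at right angles to ZB, with radius 9.6, so the center D sits 9.6 in from both sides at D = (21.80, -42.50). That places the tangent points at U = (31.40, -42.50) on HU and Z = (21.80, -52.10) on ZB. Then |KU| = |U − K| = 52.84.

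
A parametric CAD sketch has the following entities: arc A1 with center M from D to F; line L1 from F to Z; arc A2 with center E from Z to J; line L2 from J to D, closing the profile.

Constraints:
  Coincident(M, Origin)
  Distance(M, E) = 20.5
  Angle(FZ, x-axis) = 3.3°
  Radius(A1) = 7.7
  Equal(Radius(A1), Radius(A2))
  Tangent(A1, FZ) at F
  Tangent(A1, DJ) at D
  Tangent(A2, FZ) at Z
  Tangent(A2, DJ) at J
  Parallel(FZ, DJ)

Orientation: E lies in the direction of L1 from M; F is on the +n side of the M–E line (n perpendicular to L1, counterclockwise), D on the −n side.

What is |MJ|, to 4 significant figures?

21.90

Tangency of A1 to both parallel lines with radius 7.7 puts F and D at M ± 7.7·n: F = (-0.4432, 7.687), D = (0.4432, -7.687). Equal radii place Z and J the same way about E: Z = E + 7.7·n = (20.02, 8.867), J = E − 7.7·n = (20.91, -6.507). Then |MJ| = |J − M| = 21.90.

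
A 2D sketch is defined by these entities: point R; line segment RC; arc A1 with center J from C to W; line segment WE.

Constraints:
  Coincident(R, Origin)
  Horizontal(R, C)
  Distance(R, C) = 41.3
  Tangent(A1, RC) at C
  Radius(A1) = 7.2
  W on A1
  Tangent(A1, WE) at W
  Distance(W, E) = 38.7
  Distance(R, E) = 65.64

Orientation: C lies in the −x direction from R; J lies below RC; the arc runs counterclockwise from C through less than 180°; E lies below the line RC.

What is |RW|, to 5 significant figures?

49.075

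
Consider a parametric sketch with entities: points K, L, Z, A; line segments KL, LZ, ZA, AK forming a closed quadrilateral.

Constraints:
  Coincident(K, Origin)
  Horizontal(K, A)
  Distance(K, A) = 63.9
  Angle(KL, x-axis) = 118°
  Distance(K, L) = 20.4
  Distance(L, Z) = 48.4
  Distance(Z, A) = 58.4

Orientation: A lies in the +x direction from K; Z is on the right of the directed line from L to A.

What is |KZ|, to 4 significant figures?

28.03

K is at the origin; K and A share the same y with |KA| = 63.9 and A in +x, so A = (63.9, 0). KL runs at 118.0° with |KL| = 20.4, so L = (-9.577, 18.01). Z is determined by |LZ| = 48.4 and |ZA| = 58.4 together: it lies at the intersection of circle(L, 48.4) and circle(A, 58.4). With |LA| = 75.65, the foot of the radical line on LA is 30.77 from L and the perpendicular offset is √(48.4² − 30.77²) = 37.36. Taking the right-of-LA solution: Z = (11.41, -25.60).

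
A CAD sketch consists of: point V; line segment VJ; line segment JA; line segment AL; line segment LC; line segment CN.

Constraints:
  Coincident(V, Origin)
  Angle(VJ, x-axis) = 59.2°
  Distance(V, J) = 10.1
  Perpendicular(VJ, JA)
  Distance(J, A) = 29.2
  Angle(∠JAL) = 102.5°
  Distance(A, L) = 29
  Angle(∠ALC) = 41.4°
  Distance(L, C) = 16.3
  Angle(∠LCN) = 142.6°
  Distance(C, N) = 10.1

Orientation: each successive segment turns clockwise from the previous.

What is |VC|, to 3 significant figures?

23.9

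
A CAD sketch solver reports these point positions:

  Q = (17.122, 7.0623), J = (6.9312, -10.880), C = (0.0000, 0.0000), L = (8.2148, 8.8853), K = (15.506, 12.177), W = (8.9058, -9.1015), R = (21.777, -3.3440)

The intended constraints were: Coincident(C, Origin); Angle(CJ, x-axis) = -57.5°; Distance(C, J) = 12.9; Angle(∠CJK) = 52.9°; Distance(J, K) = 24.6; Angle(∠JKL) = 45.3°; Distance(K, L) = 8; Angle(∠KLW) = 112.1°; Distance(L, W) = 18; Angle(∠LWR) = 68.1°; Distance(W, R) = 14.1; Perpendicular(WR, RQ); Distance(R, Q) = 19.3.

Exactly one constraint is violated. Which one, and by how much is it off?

Distance(R, Q) = 19.3 — off by 7.90.

C = (0.00, 0.00) ✓; CJ at -57.50° ✓; |CJ| = 12.90 ✓; ∠CJK = 52.90° ✓; |JK| = 24.60 ✓; ∠JKL = 45.30° ✓; |KL| = 8.000 ✓; ∠KLW = 112.1° ✓; |LW| = 18.00 ✓; ∠LWR = 68.10° ✓; |WR| = 14.10 ✓; ∠(WR, RQ) = 90.00° ✓; |RQ| = 11.40 ✗.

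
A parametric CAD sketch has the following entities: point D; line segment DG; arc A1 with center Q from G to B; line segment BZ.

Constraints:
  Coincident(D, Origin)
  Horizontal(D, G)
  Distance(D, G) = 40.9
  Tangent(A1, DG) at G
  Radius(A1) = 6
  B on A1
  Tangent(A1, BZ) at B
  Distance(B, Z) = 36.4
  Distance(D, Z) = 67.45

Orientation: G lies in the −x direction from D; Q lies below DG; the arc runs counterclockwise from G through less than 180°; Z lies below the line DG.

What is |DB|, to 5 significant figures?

47.031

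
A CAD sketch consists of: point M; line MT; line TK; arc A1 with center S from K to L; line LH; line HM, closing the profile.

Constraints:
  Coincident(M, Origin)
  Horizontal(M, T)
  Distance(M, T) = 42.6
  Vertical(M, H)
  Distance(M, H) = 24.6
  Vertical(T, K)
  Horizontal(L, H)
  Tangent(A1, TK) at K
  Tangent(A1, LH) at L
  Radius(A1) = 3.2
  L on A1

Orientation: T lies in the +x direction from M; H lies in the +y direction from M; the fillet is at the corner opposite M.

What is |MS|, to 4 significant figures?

44.84

M and H share the same x with |MH| = 24.6 and H on the +y side, so H = (0.000, 24.60). The virtual corner opposite M is at (42.60, 24.60). A1 meets TK tangentially, so SK is at right angles to TK and tangency of A1 to LH means the radius SL is perpendicular to LH, with radius 3.2, so the center S sits 3.2 in from both sides at S = (39.40, 21.40). Then |MS| = |S − M| = 44.84.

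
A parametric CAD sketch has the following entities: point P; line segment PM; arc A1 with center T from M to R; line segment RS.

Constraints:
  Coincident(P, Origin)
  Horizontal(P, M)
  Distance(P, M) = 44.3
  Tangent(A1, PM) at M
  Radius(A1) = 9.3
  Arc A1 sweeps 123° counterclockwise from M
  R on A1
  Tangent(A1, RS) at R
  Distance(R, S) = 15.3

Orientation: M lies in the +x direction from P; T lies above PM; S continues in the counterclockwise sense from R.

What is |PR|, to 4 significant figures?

54.04

P is at the origin; P and M share the same y with |PM| = 44.3 and M on the +x side, so M = (44.30, 0.000). Tangency of A1 to PM means the radius TM is perpendicular to PM, so T = M + (0, 9.3) = (44.30, 9.300). On A1, M sits at bearing -90° from T; a 123° counterclockwise sweep puts R at bearing 33°, so R = T + 9.3·(cos 33°, sin 33°) = (52.10, 14.37). Then |PR| = |R − P| = 54.04.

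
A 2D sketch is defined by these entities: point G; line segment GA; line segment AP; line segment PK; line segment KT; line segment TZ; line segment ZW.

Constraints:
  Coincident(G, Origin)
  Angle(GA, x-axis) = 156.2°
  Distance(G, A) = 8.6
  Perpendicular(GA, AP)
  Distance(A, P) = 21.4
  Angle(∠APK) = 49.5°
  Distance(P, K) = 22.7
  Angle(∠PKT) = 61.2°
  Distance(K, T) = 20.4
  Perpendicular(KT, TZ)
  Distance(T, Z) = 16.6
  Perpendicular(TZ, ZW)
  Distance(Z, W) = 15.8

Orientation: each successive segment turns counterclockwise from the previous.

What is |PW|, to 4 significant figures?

7.140

G is at the origin; GA runs at 156.2° with length 8.6, so A = (-7.869, 3.470). GA ⟂ AP, so AP runs at -113.8°; with |AP| = 21.4, P = (-16.50, -16.11). ∠APK = 49.5° gives PK at 16.70° from the x-axis; with |PK| = 22.7, K = (5.238, -9.587). ∠PKT = 61.2° gives KT at 135.5° from the x-axis; with |KT| = 20.4, T = (-9.312, 4.712). The perpendicularity gives TZ at right angles to KT, so TZ runs at -134.5°; with |TZ| = 16.6, Z = (-20.95, -7.128). TZ is perpendicular to ZW, so ZW runs at -44.50°; with |ZW| = 15.8, W = (-9.678, -18.20). Then |PW| = |W − P| = 7.140.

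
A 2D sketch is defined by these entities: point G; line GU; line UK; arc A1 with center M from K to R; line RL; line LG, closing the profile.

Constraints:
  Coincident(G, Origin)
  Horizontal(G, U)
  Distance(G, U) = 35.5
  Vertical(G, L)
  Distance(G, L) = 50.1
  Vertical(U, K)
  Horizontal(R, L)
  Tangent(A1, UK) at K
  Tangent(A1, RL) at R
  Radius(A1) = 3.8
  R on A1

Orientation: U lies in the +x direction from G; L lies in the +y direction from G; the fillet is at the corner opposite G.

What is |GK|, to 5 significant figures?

58.343

The virtual corner opposite G is at (35.500, 50.100). A1 meets UK tangentially, so MK is at right angles to UK and the tangent condition forces MR to be normal to RL, with radius 3.8, so the center M sits 3.8 in from both sides at M = (31.700, 46.300). That places the tangent points at K = (35.500, 46.300) on UK and R = (31.700, 50.100) on RL. Then |GK| = |K − G| = 58.343.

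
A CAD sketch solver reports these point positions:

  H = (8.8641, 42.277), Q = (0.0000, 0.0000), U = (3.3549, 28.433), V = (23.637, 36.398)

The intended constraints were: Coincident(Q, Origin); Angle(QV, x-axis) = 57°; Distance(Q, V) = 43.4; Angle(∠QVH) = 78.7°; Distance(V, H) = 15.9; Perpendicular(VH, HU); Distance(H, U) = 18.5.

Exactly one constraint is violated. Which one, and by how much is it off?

Distance(H, U) = 18.5 — off by 3.60.

Q = (0.00, 0.00) ✓; QV at 57.00° ✓; |QV| = 43.40 ✓; ∠QVH = 78.70° ✓; |VH| = 15.90 ✓; ∠(VH, HU) = 90.00° ✓; |HU| = 14.90 ✗.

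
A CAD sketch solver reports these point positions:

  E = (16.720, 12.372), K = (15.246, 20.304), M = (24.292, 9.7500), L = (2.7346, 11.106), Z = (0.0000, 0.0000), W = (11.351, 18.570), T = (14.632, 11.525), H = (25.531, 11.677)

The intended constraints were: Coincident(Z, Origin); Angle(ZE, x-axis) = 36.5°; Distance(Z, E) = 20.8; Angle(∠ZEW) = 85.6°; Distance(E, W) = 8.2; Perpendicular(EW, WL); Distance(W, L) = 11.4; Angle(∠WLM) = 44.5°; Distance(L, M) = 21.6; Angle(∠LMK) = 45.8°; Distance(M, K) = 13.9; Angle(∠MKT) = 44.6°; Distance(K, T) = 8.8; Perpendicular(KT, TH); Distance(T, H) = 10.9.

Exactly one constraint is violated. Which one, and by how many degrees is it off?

Perpendicular(KT, TH) — off by 4.80°.

Z = (0.00, 0.00) ✓; ZE at 36.50° ✓; |ZE| = 20.80 ✓; ∠ZEW = 85.60° ✓; |EW| = 8.200 ✓; ∠(EW, WL) = 90.00° ✓; |WL| = 11.40 ✓; ∠WLM = 44.50° ✓; |LM| = 21.60 ✓; ∠LMK = 45.80° ✓; |MK| = 13.90 ✓; ∠MKT = 44.60° ✓; |KT| = 8.800 ✓; ∠(KT, TH) = 94.80° ✗; |TH| = 10.90 ✓.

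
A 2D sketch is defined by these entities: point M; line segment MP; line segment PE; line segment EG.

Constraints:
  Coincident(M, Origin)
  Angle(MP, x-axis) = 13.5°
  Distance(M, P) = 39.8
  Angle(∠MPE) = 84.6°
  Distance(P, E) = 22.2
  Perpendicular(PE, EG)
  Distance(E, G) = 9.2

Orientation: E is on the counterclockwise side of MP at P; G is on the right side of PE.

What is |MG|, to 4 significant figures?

52.19

M is at the origin; MP runs at 13.5° with length 39.8, so P = 39.8·(cos 13.5°, sin 13.5°) = (38.70, 9.291). ∠MPE = 84.6°, so PE runs at 13.5° + (180° − 84.6°) = 108.9° from the x-axis; with |PE| = 22.2, E = P + 22.2·(cos 108.9°, sin 108.9°) = (31.51, 30.29). The perpendicularity gives EG at right angles to PE; with |EG| = 9.2 on the right of PE, G = E + 9.2·(0.9461, 0.3239) = (40.21, 33.27). Then |MG| = |G − M| = 52.19.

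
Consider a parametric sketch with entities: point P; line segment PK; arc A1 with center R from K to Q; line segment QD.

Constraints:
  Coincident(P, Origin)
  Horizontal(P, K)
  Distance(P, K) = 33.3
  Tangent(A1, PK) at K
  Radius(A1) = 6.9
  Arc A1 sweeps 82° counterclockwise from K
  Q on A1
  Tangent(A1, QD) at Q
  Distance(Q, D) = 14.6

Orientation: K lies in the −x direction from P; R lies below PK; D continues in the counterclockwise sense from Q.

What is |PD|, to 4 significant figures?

46.84

P is at the origin; P and K share the same y with |PK| = 33.3 and K on the −x side, so K = (-33.30, 0.000). Since A1 is tangent to PK there, RK ⟂ PK, so R = K + (0, -6.9) = (-33.30, -6.900). On A1, K sits at bearing 90° from R; an 82° counterclockwise sweep puts Q at bearing 172°, so Q = R + 6.9·(cos 172°, sin 172°) = (-40.13, -5.940). The tangent condition forces RQ to be normal to QD, so QD runs along (−sin 172°, cos 172°); with |QD| = 14.6, D = (-42.16, -20.40). Then |PD| = |D − P| = 46.84.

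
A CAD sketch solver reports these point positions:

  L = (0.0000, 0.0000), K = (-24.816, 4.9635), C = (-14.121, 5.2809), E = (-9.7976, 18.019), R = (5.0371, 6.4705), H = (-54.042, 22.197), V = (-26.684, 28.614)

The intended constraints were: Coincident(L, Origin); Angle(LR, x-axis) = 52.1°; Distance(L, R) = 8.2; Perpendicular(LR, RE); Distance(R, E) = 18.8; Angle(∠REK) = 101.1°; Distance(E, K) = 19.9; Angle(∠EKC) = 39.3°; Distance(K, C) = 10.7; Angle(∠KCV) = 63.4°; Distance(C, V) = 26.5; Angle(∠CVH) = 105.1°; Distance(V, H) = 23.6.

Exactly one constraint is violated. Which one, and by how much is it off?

Distance(V, H) = 23.6 — off by 4.50.

L = (0.00, 0.00) ✓; LR at 52.10° ✓; |LR| = 8.200 ✓; ∠(LR, RE) = 90.00° ✓; |RE| = 18.80 ✓; ∠REK = 101.1° ✓; |EK| = 19.90 ✓; ∠EKC = 39.30° ✓; |KC| = 10.70 ✓; ∠KCV = 63.40° ✓; |CV| = 26.50 ✓; ∠CVH = 105.1° ✓; |VH| = 28.10 ✗.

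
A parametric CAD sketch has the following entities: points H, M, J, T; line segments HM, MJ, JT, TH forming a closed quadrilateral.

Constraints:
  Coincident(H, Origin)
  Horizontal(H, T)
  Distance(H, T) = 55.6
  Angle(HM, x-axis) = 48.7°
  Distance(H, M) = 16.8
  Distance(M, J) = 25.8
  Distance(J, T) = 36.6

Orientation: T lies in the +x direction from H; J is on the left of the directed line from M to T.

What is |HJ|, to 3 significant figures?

42.4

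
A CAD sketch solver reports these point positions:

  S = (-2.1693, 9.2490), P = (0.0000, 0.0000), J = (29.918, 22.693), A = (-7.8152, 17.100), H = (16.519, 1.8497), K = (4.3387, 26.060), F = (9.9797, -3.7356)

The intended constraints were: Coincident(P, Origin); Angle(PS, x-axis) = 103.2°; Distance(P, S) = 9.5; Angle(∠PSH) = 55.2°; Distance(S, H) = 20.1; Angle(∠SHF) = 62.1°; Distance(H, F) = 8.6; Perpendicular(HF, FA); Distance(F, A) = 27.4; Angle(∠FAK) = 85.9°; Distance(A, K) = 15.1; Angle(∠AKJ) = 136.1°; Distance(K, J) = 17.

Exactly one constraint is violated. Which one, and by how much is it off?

Distance(K, J) = 17 — off by 8.80.

P = (0.00, 0.00) ✓; PS at 103.2° ✓; |PS| = 9.500 ✓; ∠PSH = 55.20° ✓; |SH| = 20.10 ✓; ∠SHF = 62.10° ✓; |HF| = 8.600 ✓; ∠(HF, FA) = 90.00° ✓; |FA| = 27.40 ✓; ∠FAK = 85.90° ✓; |AK| = 15.10 ✓; ∠AKJ = 136.1° ✓; |KJ| = 25.80 ✗.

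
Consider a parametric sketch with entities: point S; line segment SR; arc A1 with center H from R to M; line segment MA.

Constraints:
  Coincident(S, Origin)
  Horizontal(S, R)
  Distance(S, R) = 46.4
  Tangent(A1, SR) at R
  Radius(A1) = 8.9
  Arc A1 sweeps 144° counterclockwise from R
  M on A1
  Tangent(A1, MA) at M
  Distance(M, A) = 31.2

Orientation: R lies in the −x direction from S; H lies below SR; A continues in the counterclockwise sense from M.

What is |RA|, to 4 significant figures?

39.83

S is at the origin; S and R share the same y with |SR| = 46.4 and R on the −x side, so R = (-46.40, 0.000). The tangent condition forces HR to be normal to SR, so H = R + (0, -8.9) = (-46.40, -8.900). On A1, R sits at bearing 90° from H; a 144° counterclockwise sweep puts M at bearing 234°, so M = H + 8.9·(cos 234°, sin 234°) = (-51.63, -16.10). The tangent condition forces HM to be normal to MA, so MA runs along (−sin 234°, cos 234°); with |MA| = 31.2, A = (-26.39, -34.44). Then |RA| = |A − R| = 39.83.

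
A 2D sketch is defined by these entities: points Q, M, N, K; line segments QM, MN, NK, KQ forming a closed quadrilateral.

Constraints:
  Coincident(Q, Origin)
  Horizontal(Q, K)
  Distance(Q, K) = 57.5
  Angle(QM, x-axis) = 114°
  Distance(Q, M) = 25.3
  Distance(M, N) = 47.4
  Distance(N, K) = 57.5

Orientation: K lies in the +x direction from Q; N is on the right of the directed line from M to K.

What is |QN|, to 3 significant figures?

22.4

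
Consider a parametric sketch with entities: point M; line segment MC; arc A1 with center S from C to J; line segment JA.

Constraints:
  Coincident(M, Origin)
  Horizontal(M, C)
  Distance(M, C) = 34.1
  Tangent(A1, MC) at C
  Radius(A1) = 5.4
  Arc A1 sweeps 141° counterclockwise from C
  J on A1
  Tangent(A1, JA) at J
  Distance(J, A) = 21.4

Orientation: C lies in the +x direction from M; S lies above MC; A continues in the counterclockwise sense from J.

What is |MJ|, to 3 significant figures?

38.7

M is at the origin; M and C share the same y with |MC| = 34.1 and C on the +x side, so C = (34.1, 0.00). The tangent condition forces SC to be normal to MC, so S = C + (0, 5.4) = (34.1, 5.40). On A1, C sits at bearing -90° from S; a 141° counterclockwise sweep puts J at bearing 51°, so J = S + 5.4·(cos 51°, sin 51°) = (37.5, 9.60). Then |MJ| = |J − M| = 38.7.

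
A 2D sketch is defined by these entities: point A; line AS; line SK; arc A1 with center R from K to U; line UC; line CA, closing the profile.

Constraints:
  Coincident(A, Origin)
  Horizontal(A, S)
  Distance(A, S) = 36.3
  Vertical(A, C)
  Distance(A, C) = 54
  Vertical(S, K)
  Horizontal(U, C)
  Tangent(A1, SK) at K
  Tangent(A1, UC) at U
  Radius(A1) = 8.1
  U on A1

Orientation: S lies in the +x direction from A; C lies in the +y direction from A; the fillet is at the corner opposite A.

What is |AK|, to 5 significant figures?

58.519

A is at the origin; A and S share the same y with |AS| = 36.3 and S on the +x side, so S = (36.300, 0.0000). AC is vertical with |AC| = 54.0 and C on the +y side, so C = (0.0000, 54.000). The virtual corner opposite A is at (36.300, 54.000). A1 meets SK tangentially, so RK is at right angles to SK and tangency of A1 to UC means the radius RU is perpendicular to UC, with radius 8.1, so the center R sits 8.1 in from both sides at R = (28.200, 45.900). That places the tangent points at K = (36.300, 45.900) on SK and U = (28.200, 54.000) on UC. Then |AK| = |K − A| = 58.519.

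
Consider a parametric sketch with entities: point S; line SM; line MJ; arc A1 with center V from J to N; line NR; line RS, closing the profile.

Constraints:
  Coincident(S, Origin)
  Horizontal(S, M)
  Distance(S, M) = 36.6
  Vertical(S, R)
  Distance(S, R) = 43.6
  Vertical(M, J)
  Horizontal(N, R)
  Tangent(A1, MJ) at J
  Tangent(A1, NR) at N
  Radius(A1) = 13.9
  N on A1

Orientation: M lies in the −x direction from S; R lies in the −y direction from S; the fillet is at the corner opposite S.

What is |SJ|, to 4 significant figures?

47.13

The virtual corner opposite S is at (-36.60, -43.60). A1 meets MJ tangentially, so VJ is at right angles to MJ and since A1 is tangent to NR there, VN ⟂ NR, with radius 13.9, so the center V sits 13.9 in from both sides at V = (-22.70, -29.70). That places the tangent points at J = (-36.60, -29.70) on MJ and N = (-22.70, -43.60) on NR. Then |SJ| = |J − S| = 47.13.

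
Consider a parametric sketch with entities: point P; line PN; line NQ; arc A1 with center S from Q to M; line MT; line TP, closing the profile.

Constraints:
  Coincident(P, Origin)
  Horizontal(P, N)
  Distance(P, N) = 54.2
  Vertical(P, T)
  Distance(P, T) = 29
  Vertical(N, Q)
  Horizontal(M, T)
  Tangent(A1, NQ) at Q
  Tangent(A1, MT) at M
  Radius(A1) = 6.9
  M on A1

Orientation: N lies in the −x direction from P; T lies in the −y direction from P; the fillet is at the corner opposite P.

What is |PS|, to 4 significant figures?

52.21

P is at the origin; P and N share the same y with |PN| = 54.2 and N on the −x side, so N = (-54.20, 0.000). P and T share the same x with |PT| = 29.0 and T on the −y side, so T = (0.000, -29.00). The virtual corner opposite P is at (-54.20, -29.00). A1 meets NQ tangentially, so SQ is at right angles to NQ and tangency of A1 to MT means the radius SM is perpendicular to MT, with radius 6.9, so the center S sits 6.9 in from both sides at S = (-47.30, -22.10). Then |PS| = |S − P| = 52.21.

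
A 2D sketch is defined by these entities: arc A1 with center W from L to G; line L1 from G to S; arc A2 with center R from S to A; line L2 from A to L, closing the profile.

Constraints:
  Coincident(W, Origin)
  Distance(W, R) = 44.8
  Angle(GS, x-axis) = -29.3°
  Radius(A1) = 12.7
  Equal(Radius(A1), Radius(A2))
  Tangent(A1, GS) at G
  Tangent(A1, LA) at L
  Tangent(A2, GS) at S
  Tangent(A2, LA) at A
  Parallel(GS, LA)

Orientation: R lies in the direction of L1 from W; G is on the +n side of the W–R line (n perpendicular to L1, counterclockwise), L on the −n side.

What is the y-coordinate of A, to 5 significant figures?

-33.000

The slot axis is L1's direction at -29.3°, so u = (cos -29.3°, sin -29.3°) = (0.87207, -0.48938) and n = (−sin -29.3°, cos -29.3°) = (0.48938, 0.87207). W is at the origin and R lies 44.8 along u from W, so R = 44.8·u = (39.069, -21.924). Tangency of A1 to both parallel lines with radius 12.7 puts G and L at W ± 12.7·n: G = (6.2152, 11.075), L = (-6.2152, -11.075). Equal radii place S and A the same way about R: S = R + 12.7·n = (45.284, -10.849), A = R − 12.7·n = (32.854, -33.000). So A.y = -33.000.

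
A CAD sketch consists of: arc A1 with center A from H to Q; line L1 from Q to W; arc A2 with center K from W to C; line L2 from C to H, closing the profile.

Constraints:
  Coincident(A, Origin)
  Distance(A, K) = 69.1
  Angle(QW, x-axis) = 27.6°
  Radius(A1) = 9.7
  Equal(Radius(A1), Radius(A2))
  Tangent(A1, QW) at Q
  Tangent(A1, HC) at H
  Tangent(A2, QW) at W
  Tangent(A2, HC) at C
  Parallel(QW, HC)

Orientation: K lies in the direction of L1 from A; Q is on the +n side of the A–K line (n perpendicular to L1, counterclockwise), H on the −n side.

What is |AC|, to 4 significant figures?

69.78

Tangency of A1 to both parallel lines with radius 9.7 puts Q and H at A ± 9.7·n: Q = (-4.494, 8.596), H = (4.494, -8.596). Equal radii place W and C the same way about K: W = K + 9.7·n = (56.74, 40.61), C = K − 9.7·n = (65.73, 23.42). Then |AC| = |C − A| = 69.78.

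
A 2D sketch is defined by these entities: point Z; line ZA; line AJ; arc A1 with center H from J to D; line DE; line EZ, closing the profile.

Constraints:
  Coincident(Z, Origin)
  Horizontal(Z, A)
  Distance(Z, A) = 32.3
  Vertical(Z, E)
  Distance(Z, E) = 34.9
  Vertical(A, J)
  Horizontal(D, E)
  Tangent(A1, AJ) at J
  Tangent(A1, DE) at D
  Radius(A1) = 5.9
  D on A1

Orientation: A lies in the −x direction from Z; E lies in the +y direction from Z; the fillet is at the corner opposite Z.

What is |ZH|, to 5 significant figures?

39.217

Z is at the origin; ZA is horizontal with |ZA| = 32.3 and A on the −x side, so A = (-32.300, 0.0000). ZE is vertical with |ZE| = 34.9 and E on the +y side, so E = (0.0000, 34.900). The virtual corner opposite Z is at (-32.300, 34.900). Tangency of A1 to AJ means the radius HJ is perpendicular to AJ and since A1 is tangent to DE there, HD ⟂ DE, with radius 5.9, so the center H sits 5.9 in from both sides at H = (-26.400, 29.000). Then |ZH| = |H − Z| = 39.217.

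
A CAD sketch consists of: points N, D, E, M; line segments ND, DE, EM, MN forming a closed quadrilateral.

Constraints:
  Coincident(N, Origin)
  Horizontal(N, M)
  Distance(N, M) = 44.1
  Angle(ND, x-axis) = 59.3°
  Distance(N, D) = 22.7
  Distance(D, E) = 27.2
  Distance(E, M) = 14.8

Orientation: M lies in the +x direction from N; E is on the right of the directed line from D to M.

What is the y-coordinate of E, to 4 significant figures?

-1.091

N is at the origin; N and M share the same y with |NM| = 44.1 and M in +x, so M = (44.1, 0). ND runs at 59.3° with |ND| = 22.7, so D = (11.59, 19.52). E is determined by |DE| = 27.2 and |EM| = 14.8 together: it lies at the intersection of circle(D, 27.2) and circle(M, 14.8). With |DM| = 37.92, the foot of the radical line on DM is 25.83 from D and the perpendicular offset is √(27.2² − 25.83²) = 8.532. Taking the right-of-DM solution: E = (29.34, -1.091).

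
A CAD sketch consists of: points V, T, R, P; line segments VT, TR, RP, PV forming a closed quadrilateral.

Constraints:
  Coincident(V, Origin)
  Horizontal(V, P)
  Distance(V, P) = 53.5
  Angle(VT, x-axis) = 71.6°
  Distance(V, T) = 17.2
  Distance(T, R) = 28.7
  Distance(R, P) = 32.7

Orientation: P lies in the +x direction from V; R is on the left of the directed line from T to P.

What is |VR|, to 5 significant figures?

41.314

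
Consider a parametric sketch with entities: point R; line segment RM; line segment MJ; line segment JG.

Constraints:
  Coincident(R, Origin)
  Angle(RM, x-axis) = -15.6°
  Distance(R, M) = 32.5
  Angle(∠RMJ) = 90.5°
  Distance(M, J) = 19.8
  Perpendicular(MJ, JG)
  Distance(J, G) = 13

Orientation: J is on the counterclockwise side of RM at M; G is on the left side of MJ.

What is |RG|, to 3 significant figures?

28.0

R is at the origin; RM runs at -15.6° with length 32.5, so M = 32.5·(cos -15.6°, sin -15.6°) = (31.3, -8.74). ∠RMJ = 90.5°, so MJ runs at -15.6° + (180° − 90.5°) = 73.9° from the x-axis; with |MJ| = 19.8, J = M + 19.8·(cos 73.9°, sin 73.9°) = (36.8, 10.3). The perpendicularity gives JG at right angles to MJ; with |JG| = 13.0 on the left of MJ, G = J + 13.0·(-0.961, 0.277) = (24.3, 13.9). Then |RG| = |G − R| = 28.0.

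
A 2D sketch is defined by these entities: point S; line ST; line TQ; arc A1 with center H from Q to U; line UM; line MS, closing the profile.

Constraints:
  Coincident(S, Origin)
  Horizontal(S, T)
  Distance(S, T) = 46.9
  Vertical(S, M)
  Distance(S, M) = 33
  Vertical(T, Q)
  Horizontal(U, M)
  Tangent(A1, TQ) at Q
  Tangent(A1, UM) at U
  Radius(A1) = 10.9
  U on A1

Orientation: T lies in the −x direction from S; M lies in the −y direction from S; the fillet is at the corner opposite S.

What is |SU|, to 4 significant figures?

48.84

The virtual corner opposite S is at (-46.90, -33.00). A1 meets TQ tangentially, so HQ is at right angles to TQ and since A1 is tangent to UM there, HU ⟂ UM, with radius 10.9, so the center H sits 10.9 in from both sides at H = (-36.00, -22.10). That places the tangent points at Q = (-46.90, -22.10) on TQ and U = (-36.00, -33.00) on UM. Then |SU| = |U − S| = 48.84.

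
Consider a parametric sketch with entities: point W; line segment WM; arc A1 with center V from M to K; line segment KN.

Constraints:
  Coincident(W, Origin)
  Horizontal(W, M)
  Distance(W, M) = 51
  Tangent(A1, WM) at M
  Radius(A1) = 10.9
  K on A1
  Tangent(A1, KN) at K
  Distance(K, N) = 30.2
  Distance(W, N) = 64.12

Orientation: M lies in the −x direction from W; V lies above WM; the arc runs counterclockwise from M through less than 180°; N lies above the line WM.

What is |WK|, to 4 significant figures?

42.63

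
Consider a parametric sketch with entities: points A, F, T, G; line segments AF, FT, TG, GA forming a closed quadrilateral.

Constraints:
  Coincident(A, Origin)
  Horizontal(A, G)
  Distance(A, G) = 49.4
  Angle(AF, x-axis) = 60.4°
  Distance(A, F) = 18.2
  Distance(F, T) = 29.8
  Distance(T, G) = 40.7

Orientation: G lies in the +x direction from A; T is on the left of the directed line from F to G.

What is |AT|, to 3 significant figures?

47.5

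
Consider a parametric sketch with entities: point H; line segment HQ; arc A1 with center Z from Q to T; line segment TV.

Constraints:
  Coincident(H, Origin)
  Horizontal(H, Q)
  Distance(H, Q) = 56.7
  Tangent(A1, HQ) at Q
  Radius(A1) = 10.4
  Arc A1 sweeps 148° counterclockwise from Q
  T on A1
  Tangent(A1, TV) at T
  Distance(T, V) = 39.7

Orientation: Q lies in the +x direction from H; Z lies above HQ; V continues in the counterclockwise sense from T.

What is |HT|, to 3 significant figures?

65.1

H is at the origin; HQ is horizontal with |HQ| = 56.7 and Q on the +x side, so Q = (56.7, 0.00). The tangent condition forces ZQ to be normal to HQ, so Z = Q + (0, 10.4) = (56.7, 10.4). On A1, Q sits at bearing -90° from Z; a 148° counterclockwise sweep puts T at bearing 58°, so T = Z + 10.4·(cos 58°, sin 58°) = (62.2, 19.2). Then |HT| = |T − H| = 65.1.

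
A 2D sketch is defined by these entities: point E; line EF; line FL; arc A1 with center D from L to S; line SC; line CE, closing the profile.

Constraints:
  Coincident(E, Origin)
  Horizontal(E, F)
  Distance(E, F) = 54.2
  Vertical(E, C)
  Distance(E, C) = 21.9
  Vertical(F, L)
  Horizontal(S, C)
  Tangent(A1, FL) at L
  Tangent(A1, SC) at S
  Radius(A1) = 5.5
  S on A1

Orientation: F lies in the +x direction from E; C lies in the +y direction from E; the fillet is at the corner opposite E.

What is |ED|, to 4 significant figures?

51.39

E and C share the same x with |EC| = 21.9 and C on the +y side, so C = (0.000, 21.90). The virtual corner opposite E is at (54.20, 21.90). A1 meets FL tangentially, so DL is at right angles to FL and the tangent condition forces DS to be normal to SC, with radius 5.5, so the center D sits 5.5 in from both sides at D = (48.70, 16.40). Then |ED| = |D − E| = 51.39.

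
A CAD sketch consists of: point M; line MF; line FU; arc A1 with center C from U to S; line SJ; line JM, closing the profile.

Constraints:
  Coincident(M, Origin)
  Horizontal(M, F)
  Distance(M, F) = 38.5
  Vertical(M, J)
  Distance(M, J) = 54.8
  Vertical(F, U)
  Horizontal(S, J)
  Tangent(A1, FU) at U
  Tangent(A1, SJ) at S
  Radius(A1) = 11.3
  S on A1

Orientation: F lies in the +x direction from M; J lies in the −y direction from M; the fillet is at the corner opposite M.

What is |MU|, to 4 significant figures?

58.09

M is at the origin; MF is horizontal with |MF| = 38.5 and F on the +x side, so F = (38.50, 0.000). M and J share the same x with |MJ| = 54.8 and J on the −y side, so J = (0.000, -54.80). The virtual corner opposite M is at (38.50, -54.80). A1 meets FU tangentially, so CU is at right angles to FU and A1 meets SJ tangentially, so CS is at right angles to SJ, with radius 11.3, so the center C sits 11.3 in from both sides at C = (27.20, -43.50). That places the tangent points at U = (38.50, -43.50) on FU and S = (27.20, -54.80) on SJ. Then |MU| = |U − M| = 58.09.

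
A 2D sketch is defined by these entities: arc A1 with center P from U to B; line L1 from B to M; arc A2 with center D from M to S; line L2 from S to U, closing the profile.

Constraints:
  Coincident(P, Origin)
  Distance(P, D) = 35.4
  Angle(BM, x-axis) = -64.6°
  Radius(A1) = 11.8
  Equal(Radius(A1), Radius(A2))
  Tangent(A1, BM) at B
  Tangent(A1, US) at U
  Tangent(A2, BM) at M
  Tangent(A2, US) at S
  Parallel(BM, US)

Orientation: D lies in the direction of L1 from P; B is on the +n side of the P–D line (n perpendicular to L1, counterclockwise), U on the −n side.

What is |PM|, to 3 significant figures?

37.3

The slot axis is L1's direction at -64.6°, so u = (cos -64.6°, sin -64.6°) = (0.429, -0.903) and n = (−sin -64.6°, cos -64.6°) = (0.903, 0.429). P is at the origin and D lies 35.4 along u from P, so D = 35.4·u = (15.2, -32.0). Tangency of A1 to both parallel lines with radius 11.8 puts B and U at P ± 11.8·n: B = (10.7, 5.06), U = (-10.7, -5.06). Equal radii place M and S the same way about D: M = D + 11.8·n = (25.8, -26.9), S = D − 11.8·n = (4.52, -37.0). Then |PM| = |M − P| = 37.3.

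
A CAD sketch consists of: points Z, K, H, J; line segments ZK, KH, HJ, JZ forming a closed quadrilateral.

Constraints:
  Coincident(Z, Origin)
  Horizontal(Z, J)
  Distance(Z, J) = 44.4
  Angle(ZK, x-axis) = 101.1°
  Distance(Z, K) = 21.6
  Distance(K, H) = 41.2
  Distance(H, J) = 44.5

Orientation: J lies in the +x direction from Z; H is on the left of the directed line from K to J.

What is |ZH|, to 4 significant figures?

52.65

Checks: Z.y = 0.00, J.y = 0.00 ✓; |KH| = 41.20 ✓; |HJ| = 44.50 ✓.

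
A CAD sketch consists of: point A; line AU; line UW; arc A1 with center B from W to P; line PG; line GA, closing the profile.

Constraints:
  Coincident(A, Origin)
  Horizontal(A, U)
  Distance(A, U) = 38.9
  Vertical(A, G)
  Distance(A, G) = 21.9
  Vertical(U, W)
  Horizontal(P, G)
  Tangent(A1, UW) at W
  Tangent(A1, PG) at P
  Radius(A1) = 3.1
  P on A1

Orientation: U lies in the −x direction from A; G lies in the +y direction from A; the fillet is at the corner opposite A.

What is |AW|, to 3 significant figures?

43.2

The virtual corner opposite A is at (-38.9, 21.9). Since A1 is tangent to UW there, BW ⟂ UW and A1 meets PG tangentially, so BP is at right angles to PG, with radius 3.1, so the center B sits 3.1 in from both sides at B = (-35.8, 18.8). That places the tangent points at W = (-38.9, 18.8) on UW and P = (-35.8, 21.9) on PG. Then |AW| = |W − A| = 43.2.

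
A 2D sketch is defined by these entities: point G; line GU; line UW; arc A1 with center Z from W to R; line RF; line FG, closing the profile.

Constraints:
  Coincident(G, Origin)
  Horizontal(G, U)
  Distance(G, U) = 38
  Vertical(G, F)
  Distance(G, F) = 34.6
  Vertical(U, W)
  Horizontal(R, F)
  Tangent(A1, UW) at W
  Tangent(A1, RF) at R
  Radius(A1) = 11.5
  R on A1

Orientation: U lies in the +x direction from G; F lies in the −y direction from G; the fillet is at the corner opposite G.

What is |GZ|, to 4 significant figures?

35.15

G is at the origin; GU is horizontal with |GU| = 38.0 and U on the +x side, so U = (38.00, 0.000). GF is vertical with |GF| = 34.6 and F on the −y side, so F = (0.000, -34.60). The virtual corner opposite G is at (38.00, -34.60). Since A1 is tangent to UW there, ZW ⟂ UW and tangency of A1 to RF means the radius ZR is perpendicular to RF, with radius 11.5, so the center Z sits 11.5 in from both sides at Z = (26.50, -23.10). Then |GZ| = |Z − G| = 35.15.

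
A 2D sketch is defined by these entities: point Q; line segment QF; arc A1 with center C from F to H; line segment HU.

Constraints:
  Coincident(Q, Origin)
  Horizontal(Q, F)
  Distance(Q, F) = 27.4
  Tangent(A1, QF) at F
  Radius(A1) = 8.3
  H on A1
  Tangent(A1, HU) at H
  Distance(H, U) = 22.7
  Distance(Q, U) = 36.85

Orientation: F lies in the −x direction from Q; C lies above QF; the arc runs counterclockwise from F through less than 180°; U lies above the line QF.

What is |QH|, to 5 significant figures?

20.905

Checks: Q.y = 0.00, F.y = 0.00 ✓; |CH| = 8.300 ✓; ∠(CH, HU) = 90.00° ✓; |HU| = 22.70 ✓; |QU| = 36.85 ✓.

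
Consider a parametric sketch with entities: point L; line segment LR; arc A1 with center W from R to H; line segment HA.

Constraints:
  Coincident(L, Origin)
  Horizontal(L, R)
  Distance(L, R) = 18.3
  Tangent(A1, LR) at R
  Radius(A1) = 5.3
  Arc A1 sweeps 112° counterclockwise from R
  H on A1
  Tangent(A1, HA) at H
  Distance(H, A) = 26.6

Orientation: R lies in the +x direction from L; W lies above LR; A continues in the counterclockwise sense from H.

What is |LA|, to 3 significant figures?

34.6

L is at the origin; L and R share the same y with |LR| = 18.3 and R on the +x side, so R = (18.3, 0.00). A1 meets LR tangentially, so WR is at right angles to LR, so W = R + (0, 5.3) = (18.3, 5.30). On A1, R sits at bearing -90° from W; a 112° counterclockwise sweep puts H at bearing 22°, so H = W + 5.3·(cos 22°, sin 22°) = (23.2, 7.29). Since A1 is tangent to HA there, WH ⟂ HA, so HA runs along (−sin 22°, cos 22°); with |HA| = 26.6, A = (13.2, 31.9). Then |LA| = |A − L| = 34.6.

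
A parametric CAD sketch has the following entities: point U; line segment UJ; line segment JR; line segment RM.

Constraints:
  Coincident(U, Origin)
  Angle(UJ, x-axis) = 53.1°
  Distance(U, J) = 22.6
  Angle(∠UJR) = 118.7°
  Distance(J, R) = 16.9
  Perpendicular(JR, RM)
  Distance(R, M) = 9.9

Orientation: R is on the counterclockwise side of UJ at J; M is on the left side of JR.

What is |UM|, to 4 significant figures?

29.47

U is at the origin; UJ runs at 53.1° with length 22.6, so J = 22.6·(cos 53.1°, sin 53.1°) = (13.57, 18.07). ∠UJR = 118.7°, so JR runs at 53.1° + (180° − 118.7°) = 114.4° from the x-axis; with |JR| = 16.9, R = J + 16.9·(cos 114.4°, sin 114.4°) = (6.588, 33.46). JR is perpendicular to RM; with |RM| = 9.9 on the left of JR, M = R + 9.9·(-0.9107, -0.4131) = (-2.428, 29.37). Then |UM| = |M − U| = 29.47.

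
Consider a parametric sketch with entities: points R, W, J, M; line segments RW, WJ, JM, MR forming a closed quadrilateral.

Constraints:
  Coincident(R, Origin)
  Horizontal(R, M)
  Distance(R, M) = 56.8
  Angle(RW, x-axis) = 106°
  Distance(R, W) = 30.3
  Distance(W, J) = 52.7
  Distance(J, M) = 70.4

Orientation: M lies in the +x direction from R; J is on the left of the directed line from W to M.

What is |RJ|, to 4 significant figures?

71.77

R is at the origin; R and M share the same y with |RM| = 56.8 and M in +x, so M = (56.8, 0). RW runs at 106.0° with |RW| = 30.3, so W = (-8.352, 29.13). J is determined by |WJ| = 52.7 and |JM| = 70.4 together: it lies at the intersection of circle(W, 52.7) and circle(M, 70.4). With |WM| = 71.37, the foot of the radical line on WM is 20.42 from W and the perpendicular offset is √(52.7² − 20.42²) = 48.58. Taking the left-of-WM solution: J = (30.12, 65.15).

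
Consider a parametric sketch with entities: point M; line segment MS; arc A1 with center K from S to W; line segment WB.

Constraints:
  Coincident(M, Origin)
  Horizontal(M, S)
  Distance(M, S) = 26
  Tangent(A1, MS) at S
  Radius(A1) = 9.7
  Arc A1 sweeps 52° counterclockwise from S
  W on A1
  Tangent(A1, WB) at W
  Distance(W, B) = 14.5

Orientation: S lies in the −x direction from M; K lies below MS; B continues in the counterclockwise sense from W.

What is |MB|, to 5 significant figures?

45.188

On A1, S sits at bearing 90° from K; a 52° counterclockwise sweep puts W at bearing 142°, so W = K + 9.7·(cos 142°, sin 142°) = (-33.644, -3.7281). A1 meets WB tangentially, so KW is at right angles to WB, so WB runs along (−sin 142°, cos 142°); with |WB| = 14.5, B = (-42.571, -15.154). Then |MB| = |B − M| = 45.188.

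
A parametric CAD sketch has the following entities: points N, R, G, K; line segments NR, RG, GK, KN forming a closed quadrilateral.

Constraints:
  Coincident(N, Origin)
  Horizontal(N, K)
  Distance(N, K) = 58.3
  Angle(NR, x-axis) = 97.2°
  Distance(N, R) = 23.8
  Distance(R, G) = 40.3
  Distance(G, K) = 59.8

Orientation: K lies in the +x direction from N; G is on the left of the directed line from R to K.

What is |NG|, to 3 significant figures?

57.4

Checks: |RG| = 40.30 ✓; |GK| = 59.80 ✓.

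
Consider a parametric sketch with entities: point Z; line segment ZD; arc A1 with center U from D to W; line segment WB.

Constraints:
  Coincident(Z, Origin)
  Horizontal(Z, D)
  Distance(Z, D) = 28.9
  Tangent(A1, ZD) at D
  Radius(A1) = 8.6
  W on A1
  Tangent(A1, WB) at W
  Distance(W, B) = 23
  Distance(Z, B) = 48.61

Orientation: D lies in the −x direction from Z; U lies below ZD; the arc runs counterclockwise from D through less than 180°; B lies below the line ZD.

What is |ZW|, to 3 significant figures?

38.5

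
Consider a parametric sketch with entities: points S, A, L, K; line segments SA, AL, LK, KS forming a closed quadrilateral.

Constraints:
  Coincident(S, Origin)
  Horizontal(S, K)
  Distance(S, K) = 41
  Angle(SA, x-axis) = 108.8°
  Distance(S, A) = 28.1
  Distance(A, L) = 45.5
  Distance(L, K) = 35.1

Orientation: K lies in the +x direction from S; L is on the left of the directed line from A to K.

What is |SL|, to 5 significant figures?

49.798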